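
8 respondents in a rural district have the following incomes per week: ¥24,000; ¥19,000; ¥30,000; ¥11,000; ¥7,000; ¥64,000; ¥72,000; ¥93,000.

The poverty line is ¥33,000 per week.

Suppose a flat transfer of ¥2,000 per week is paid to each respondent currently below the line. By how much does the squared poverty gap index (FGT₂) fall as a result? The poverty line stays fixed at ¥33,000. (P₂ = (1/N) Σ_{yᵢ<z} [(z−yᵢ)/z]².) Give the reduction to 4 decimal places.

Before: below the line — ¥7,000, ¥11,000, ¥19,000, ¥24,000, ¥30,000; squared poverty gap index (FGT₂) = 0.165978.
After the ¥2,000 transfer: below the line — ¥9,000, ¥13,000, ¥21,000, ¥26,000, ¥32,000; squared poverty gap index (FGT₂) = 0.134298.
Reduction = 0.165978 − 0.134298 = 0.0317.

0.0317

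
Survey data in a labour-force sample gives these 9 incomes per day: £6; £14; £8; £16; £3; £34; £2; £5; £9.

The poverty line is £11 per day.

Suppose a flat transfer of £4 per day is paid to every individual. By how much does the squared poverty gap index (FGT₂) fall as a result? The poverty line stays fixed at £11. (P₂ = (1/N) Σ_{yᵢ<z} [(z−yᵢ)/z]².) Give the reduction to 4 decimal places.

Before: below the line — £2, £3, £5, £6, £8, £9; squared poverty gap index (FGT₂) = 0.201102.
After the £4 transfer: below the line — £6, £7, £9, £10; squared poverty gap index (FGT₂) = 0.042241.
Reduction = 0.201102 − 0.042241 = 0.1589.

0.1589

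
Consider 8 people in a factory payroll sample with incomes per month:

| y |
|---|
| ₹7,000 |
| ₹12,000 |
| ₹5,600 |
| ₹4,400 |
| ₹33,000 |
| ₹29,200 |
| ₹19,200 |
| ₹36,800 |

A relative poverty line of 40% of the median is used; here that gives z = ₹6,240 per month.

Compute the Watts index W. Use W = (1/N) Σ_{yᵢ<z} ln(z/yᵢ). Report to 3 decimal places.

Poor units: ₹4,400, ₹5,600 (q = 2 of N = 8).
Log shortfalls: ln(6240/4400) = 0.3494; ln(6240/5600) = 0.1082.
W = 0.457589 / 8 = 0.057.

0.057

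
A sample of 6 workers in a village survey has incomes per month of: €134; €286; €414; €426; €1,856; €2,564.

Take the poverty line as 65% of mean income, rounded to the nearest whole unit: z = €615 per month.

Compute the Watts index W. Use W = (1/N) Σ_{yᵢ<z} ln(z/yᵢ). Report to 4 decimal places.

Below the line: €134, €286, €414, €426 (q = 4 of N = 6).
ln(z/y) terms: ln(615/134) = 1.5238; ln(615/286) = 0.7656; ln(615/414) = 0.3958; ln(615/426) = 0.3672.
W = 3.052352 / 6 = 0.5087.

0.5087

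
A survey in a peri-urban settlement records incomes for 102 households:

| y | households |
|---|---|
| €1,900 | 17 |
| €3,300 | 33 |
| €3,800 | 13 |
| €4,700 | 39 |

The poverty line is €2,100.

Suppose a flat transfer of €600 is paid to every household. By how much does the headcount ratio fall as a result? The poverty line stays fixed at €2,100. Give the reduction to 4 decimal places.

Before: below the line — 17×€1,900; headcount ratio = 0.166667.
After the €600 transfer: below the line — none; headcount ratio = 0.000000.
Reduction = 0.166667 − 0.000000 = 0.1667.

0.1667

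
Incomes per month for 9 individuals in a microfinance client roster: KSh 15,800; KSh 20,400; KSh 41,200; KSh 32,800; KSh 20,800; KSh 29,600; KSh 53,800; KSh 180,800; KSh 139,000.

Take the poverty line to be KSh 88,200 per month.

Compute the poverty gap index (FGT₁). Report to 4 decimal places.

0.5077

Incomes under z: KSh 15,800, KSh 20,400, KSh 20,800, KSh 29,600, KSh 32,800, KSh 41,200, KSh 53,800 (q = 7 of N = 9).
Gap ratios (z−y)/z: (88200−15800)/88200 = 0.8209; (88200−20400)/88200 = 0.7687; (88200−20800)/88200 = 0.7642; (88200−29600)/88200 = 0.6644; (88200−32800)/88200 = 0.6281; (88200−41200)/88200 = 0.5329; (88200−53800)/88200 = 0.3900.
Sum of shortfalls = 4.569161; P₁ averages over all N: 4.569161 / 9 = 0.5077.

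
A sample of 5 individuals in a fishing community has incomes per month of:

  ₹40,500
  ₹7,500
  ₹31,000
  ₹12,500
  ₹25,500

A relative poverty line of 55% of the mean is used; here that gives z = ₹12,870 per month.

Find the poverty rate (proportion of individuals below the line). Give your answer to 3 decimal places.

2 of the 5 individuals have income below ₹12,870.
H = 2/5 = 0.400.

0.400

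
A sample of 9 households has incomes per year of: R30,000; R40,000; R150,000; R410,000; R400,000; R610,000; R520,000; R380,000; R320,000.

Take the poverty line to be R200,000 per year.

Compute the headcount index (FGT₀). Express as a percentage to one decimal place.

33.3%

3 of the 9 households have income below R200,000.
H = 3/9 = 33.3%.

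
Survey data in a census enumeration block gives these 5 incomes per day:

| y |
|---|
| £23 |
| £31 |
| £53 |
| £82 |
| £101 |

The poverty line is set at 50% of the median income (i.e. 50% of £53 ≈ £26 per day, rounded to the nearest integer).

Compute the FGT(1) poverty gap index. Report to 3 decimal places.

Below the line: £23 (q = 1 of N = 5).
Shortfall ratios: (26−23)/26 = 0.1154.
Sum of shortfalls = 0.115385; P₁ averages over all N: 0.115385 / 5 = 0.023.

0.023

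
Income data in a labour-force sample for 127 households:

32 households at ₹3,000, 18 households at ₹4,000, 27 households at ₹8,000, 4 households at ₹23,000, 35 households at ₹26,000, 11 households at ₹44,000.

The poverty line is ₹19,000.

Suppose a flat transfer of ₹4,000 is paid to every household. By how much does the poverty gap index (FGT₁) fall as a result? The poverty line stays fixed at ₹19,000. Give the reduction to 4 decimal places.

0.1276

Before: below the line — 32×₹3,000, 18×₹4,000, 27×₹8,000; poverty gap index (FGT₁) = 0.447161.
After the ₹4,000 transfer: below the line — 32×₹7,000, 18×₹8,000, 27×₹12,000; poverty gap index (FGT₁) = 0.319519.
Reduction = 0.447161 − 0.319519 = 0.1276.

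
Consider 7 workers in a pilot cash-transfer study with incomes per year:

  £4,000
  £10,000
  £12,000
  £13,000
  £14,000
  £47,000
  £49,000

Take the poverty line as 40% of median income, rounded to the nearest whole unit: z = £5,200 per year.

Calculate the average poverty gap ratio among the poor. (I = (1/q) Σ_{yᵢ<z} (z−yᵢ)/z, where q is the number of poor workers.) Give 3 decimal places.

Below z: £4,000 (q = 1 of N = 7).
Relative gaps: 0.2308; sum = 0.230769.
I averages over the q = 1 poor units only: 0.230769 / 1 = 0.231.

0.231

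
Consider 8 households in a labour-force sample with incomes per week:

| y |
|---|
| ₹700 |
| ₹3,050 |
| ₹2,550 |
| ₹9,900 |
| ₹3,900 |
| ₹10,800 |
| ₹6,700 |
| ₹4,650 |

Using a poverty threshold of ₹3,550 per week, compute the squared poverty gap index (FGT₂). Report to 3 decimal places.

Below z: ₹700, ₹2,550, ₹3,050 (q = 3 of N = 8).
Normalized shortfalls: (3550−700)/3550 = 0.8028; (3550−2550)/3550 = 0.2817; (3550−3050)/3550 = 0.1408.
Squared: 0.6445; 0.0793; 0.0198.
Sum = 0.743702; P₂ = 0.743702 / 8 = 0.093.

0.093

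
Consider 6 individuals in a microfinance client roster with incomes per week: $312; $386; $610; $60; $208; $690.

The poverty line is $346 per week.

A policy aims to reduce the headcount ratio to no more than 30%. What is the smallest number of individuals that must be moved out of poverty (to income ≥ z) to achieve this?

3 of the 6 individuals are poor, so H = 3/6 = 0.500.
A headcount ratio of at most 30% allows at most ⌊0.30 × 6⌋ = 1 poor individuals.
So at least 3 − 1 = 2 must be lifted.

2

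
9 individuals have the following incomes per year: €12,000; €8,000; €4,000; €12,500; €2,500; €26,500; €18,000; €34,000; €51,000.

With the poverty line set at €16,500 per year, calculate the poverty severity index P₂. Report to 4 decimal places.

0.1880

Below the line: €2,500, €4,000, €8,000, €12,000, €12,500 (q = 5 of N = 9).
Gap ratios (z−y)/z: (16500−2500)/16500 = 0.8485; (16500−4000)/16500 = 0.7576; (16500−8000)/16500 = 0.5152; (16500−12000)/16500 = 0.2727; (16500−12500)/16500 = 0.2424.
Squared: 0.7199; 0.5739; 0.2654; 0.0744; 0.0588.
Sum = 1.692378; P₂ = 1.692378 / 9 = 0.1880.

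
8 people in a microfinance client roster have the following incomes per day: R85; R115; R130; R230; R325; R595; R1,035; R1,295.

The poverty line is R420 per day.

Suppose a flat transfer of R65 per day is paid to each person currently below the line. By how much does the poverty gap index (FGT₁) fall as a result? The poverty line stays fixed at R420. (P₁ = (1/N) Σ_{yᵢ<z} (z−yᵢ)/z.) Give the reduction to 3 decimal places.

0.097

Before: below the line — R85, R115, R130, R230, R325; poverty gap index (FGT₁) = 0.36161.
After the R65 transfer: below the line — R150, R180, R195, R295, R390; poverty gap index (FGT₁) = 0.26488.
Reduction = 0.36161 − 0.26488 = 0.097.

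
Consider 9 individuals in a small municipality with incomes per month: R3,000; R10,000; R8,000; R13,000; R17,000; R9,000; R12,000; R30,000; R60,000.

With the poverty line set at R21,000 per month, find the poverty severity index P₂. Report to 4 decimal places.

0.2315

Below z: R3,000, R8,000, R9,000, R10,000, R12,000, R13,000, R17,000 (q = 7 of N = 9).
Relative gaps: (21000−3000)/21000 = 0.8571; (21000−8000)/21000 = 0.6190; (21000−9000)/21000 = 0.5714; (21000−10000)/21000 = 0.5238; (21000−12000)/21000 = 0.4286; (21000−13000)/21000 = 0.3810; (21000−17000)/21000 = 0.1905.
Squared: 0.7347; 0.3832; 0.3265; 0.2744; 0.1837; 0.1451; 0.0363.
Sum = 2.083900; P₂ = 2.083900 / 9 = 0.2315.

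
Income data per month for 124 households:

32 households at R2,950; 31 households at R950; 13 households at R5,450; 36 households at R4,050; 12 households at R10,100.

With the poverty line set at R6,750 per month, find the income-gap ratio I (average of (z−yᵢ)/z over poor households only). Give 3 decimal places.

0.550

Incomes under z: 31×R950, 32×R2,950, 36×R4,050, 13×R5,450 (q = 112 of N = 124).
Relative gaps: 0.8593 (×31), 0.5630 (×32), 0.4000 (×36), 0.1926 (×13); sum = 61.555556.
I averages over the q = 112 poor units only: 61.555556 / 112 = 0.550.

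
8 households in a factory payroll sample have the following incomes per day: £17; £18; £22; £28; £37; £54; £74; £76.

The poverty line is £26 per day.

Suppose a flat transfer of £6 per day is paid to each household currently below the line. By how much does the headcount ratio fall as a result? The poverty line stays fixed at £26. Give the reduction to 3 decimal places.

Before: below the line — £17, £18, £22; headcount ratio = 0.37500.
After the £6 transfer: below the line — £23, £24; headcount ratio = 0.25000.
Reduction = 0.37500 − 0.25000 = 0.125.

0.125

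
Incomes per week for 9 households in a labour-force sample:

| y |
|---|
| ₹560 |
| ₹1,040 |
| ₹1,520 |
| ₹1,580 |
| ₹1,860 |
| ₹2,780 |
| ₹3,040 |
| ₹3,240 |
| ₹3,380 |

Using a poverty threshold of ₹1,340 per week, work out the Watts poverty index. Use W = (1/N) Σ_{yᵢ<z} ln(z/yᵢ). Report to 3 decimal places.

0.125

Below the line: ₹560, ₹1,040 (q = 2 of N = 9).
Log gaps: ln(1340/560) = 0.8725; ln(1340/1040) = 0.2534.
W = 1.125937 / 9 = 0.125.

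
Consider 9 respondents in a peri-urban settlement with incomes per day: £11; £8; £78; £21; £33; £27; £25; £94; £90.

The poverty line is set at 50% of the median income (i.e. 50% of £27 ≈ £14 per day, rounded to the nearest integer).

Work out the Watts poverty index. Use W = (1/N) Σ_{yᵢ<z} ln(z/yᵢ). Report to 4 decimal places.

Poor units: £8, £11 (q = 2 of N = 9).
Log gaps: ln(14/8) = 0.5596; ln(14/11) = 0.2412.
W = 0.800778 / 9 = 0.0890.

0.0890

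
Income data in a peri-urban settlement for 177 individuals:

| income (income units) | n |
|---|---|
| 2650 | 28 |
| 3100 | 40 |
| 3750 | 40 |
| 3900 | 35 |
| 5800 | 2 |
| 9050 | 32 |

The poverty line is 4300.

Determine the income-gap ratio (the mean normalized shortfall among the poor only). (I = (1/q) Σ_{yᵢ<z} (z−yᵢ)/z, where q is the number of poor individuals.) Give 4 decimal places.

0.2117

Incomes under z: 28×2650, 40×3100, 40×3750, 35×3900 (q = 143 of N = 177).
Shortfall ratios (z−y)/z: 0.3837 (×28), 0.2791 (×40), 0.1279 (×40), 0.0930 (×35); sum = 30.279070.
The income-gap ratio divides by q (the poor only): 30.279070 / 143 = 0.2117.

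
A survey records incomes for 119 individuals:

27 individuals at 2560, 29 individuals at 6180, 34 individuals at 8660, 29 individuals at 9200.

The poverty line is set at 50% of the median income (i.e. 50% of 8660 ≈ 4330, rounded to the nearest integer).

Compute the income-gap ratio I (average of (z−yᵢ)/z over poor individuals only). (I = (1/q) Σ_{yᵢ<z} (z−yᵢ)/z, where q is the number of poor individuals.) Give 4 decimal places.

Poor units: 27×2560 (q = 27 of N = 119).
Relative gaps: 0.4088 (×27); sum = 11.036952.
I averages over the q = 27 poor units only: 11.036952 / 27 = 0.4088.

0.4088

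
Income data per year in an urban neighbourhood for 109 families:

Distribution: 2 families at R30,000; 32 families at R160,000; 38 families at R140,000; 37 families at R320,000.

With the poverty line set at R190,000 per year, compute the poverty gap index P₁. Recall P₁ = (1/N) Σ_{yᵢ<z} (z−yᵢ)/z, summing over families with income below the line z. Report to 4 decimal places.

Poor units: 2×R30,000, 38×R140,000, 32×R160,000 (q = 72 of N = 109).
Normalized shortfalls: (190000−30000)/190000 = 0.8421 (×2); (190000−140000)/190000 = 0.2632 (×38); (190000−160000)/190000 = 0.1579 (×32).
Σ = 16.736842. Dividing by the full population N = 109 gives P₁ = 0.1535.

0.1535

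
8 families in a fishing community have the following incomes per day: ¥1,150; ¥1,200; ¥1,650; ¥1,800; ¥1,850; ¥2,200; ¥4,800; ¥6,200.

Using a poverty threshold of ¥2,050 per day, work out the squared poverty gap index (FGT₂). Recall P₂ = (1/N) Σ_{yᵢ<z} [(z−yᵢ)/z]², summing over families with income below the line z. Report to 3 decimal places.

0.053

Below the line: ¥1,150, ¥1,200, ¥1,650, ¥1,800, ¥1,850 (q = 5 of N = 8).
Normalized shortfalls: (2050−1150)/2050 = 0.4390; (2050−1200)/2050 = 0.4146; (2050−1650)/2050 = 0.1951; (2050−1800)/2050 = 0.1220; (2050−1850)/2050 = 0.0976.
Squared: 0.1927; 0.1719; 0.0381; 0.0149; 0.0095.
Sum = 0.427127; P₂ = 0.427127 / 8 = 0.053.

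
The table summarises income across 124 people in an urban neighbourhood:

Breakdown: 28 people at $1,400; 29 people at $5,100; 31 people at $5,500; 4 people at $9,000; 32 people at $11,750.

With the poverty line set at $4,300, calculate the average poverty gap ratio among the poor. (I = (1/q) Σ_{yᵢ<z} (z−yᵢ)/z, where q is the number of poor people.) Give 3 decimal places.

Incomes under z: 28×$1,400 (q = 28 of N = 124).
Shortfall ratios (z−y)/z: 0.6744 (×28); sum = 18.883721.
The income-gap ratio divides by q (the poor only): 18.883721 / 28 = 0.674.

0.674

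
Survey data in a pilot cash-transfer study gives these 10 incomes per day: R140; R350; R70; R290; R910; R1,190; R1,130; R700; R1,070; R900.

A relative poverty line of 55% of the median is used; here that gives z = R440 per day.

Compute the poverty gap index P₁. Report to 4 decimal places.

0.2068

Poor units: R70, R140, R290, R350 (q = 4 of N = 10).
Gap ratios (z−y)/z: (440−70)/440 = 0.8409; (440−140)/440 = 0.6818; (440−290)/440 = 0.3409; (440−350)/440 = 0.2045.
Sum of shortfalls = 2.068182; P₁ averages over all N: 2.068182 / 10 = 0.2068.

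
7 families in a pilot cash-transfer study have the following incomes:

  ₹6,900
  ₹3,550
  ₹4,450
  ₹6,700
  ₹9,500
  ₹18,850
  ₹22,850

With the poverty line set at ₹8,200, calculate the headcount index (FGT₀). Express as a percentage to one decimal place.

57.1%

4 of the 7 families have income below ₹8,200.
H = 4/7 = 57.1%.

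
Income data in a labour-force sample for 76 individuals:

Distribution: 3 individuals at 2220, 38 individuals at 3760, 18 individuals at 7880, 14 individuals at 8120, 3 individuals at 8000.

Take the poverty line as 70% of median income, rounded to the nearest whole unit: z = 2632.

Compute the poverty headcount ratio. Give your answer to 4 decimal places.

3 of the 76 individuals have income below 2632.
H = 3/76 = 0.0395.

0.0395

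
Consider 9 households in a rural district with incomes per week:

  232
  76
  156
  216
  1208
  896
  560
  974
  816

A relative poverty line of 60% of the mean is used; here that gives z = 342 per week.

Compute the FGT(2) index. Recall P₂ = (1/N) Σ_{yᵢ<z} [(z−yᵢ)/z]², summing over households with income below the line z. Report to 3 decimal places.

0.127

Below the line: 76, 156, 216, 232 (q = 4 of N = 9).
Normalized shortfalls: (342−76)/342 = 0.7778; (342−156)/342 = 0.5439; (342−216)/342 = 0.3684; (342−232)/342 = 0.3216.
Squared: 0.6049; 0.2958; 0.1357; 0.1035.
Sum = 1.139906; P₂ = 1.139906 / 9 = 0.127.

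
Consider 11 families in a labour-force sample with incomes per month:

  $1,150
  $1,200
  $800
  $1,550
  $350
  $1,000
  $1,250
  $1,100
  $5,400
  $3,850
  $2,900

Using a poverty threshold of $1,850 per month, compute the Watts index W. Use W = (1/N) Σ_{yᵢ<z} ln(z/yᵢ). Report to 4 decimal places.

0.4651

Incomes under z: $350, $800, $1,000, $1,100, $1,150, $1,200, $1,250, $1,550 (q = 8 of N = 11).
Log shortfalls: ln(1850/350) = 1.6650; ln(1850/800) = 0.8383; ln(1850/1000) = 0.6152; ln(1850/1100) = 0.5199; ln(1850/1150) = 0.4754; ln(1850/1200) = 0.4329; ln(1850/1250) = 0.3920; ln(1850/1550) = 0.1769.
W = 5.115659 / 11 = 0.4651.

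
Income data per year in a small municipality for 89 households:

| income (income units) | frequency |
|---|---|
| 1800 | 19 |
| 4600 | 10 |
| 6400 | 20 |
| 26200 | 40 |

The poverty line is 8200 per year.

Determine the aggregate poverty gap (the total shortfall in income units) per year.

193600

Poor units: 19×1800, 10×4600, 20×6400 (q = 49 of N = 89).
Individual gaps: 19×(8200−1800) = 121600; 10×(8200−4600) = 36000; 20×(8200−6400) = 36000.
Aggregate gap = 193600.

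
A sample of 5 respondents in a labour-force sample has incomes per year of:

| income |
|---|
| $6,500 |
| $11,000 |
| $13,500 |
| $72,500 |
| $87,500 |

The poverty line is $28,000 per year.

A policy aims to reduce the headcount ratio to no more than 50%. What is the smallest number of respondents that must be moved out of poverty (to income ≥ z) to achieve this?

3 of the 5 respondents are poor, so H = 3/5 = 0.600.
A headcount ratio of at most 50% allows at most ⌊0.50 × 5⌋ = 2 poor respondents.
So at least 3 − 2 = 1 must be lifted.

1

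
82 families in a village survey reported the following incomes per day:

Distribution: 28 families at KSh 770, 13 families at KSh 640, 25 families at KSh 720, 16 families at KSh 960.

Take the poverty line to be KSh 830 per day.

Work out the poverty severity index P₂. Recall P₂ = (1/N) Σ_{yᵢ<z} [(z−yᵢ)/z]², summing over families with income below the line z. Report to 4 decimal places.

Below z: 13×KSh 640, 25×KSh 720, 28×KSh 770 (q = 66 of N = 82).
Gap ratios (z−y)/z: (830−640)/830 = 0.2289 (×13); (830−720)/830 = 0.1325 (×25); (830−770)/830 = 0.0723 (×28).
Squared: 0.0524 (×13); 0.0176 (×25); 0.0052 (×28).
Sum = 1.266657; P₂ = 1.266657 / 82 = 0.0154.

0.0154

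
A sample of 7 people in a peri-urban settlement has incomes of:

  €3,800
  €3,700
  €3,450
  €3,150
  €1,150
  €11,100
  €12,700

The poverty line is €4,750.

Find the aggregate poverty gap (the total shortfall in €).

Incomes under z: €1,150, €3,150, €3,450, €3,700, €3,800 (q = 5 of N = 7).
Individual gaps: 4750−1150 = 3600; 4750−3150 = 1600; 4750−3450 = 1300; 4750−3700 = 1050; 4750−3800 = 950.
Aggregate gap = €8,500.

€8,500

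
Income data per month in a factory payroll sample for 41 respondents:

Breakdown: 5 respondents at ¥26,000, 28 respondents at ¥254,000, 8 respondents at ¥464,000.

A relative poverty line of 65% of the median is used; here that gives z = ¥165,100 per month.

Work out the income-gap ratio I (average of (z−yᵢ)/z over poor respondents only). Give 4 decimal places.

Poor units: 5×¥26,000 (q = 5 of N = 41).
Shortfall ratios (z−y)/z: 0.8425 (×5); sum = 4.212598.
The income-gap ratio divides by q (the poor only): 4.212598 / 5 = 0.8425.

0.8425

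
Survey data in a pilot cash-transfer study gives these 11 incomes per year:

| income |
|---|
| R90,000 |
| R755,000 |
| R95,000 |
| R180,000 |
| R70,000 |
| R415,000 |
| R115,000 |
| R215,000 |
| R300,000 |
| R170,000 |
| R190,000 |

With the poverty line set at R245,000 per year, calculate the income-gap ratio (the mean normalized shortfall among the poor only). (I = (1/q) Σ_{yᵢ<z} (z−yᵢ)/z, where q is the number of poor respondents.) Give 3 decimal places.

0.426

Incomes under z: R70,000, R90,000, R95,000, R115,000, R170,000, R180,000, R190,000, R215,000 (q = 8 of N = 11).
Relative gaps: 0.7143, 0.6327, 0.6122, 0.5306, 0.3061, 0.2653, 0.2245, 0.1224; sum = 3.408163.
The income-gap ratio divides by q (the poor only): 3.408163 / 8 = 0.426.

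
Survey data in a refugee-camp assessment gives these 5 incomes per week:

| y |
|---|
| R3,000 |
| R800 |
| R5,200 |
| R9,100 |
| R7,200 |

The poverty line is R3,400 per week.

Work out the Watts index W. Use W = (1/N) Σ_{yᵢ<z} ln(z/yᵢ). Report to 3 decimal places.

0.314

Poor units: R800, R3,000 (q = 2 of N = 5).
Log shortfalls: ln(3400/800) = 1.4469; ln(3400/3000) = 0.1252.
W = 1.572082 / 5 = 0.314.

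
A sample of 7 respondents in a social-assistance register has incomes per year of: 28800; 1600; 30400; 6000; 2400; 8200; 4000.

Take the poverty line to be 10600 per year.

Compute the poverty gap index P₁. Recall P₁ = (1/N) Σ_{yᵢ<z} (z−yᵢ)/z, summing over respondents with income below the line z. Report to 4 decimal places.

Poor units: 1600, 2400, 4000, 6000, 8200 (q = 5 of N = 7).
Normalized shortfalls: (10600−1600)/10600 = 0.8491; (10600−2400)/10600 = 0.7736; (10600−4000)/10600 = 0.6226; (10600−6000)/10600 = 0.4340; (10600−8200)/10600 = 0.2264.
Σ = 2.905660. Dividing by the full population N = 7 gives P₁ = 0.4151.

0.4151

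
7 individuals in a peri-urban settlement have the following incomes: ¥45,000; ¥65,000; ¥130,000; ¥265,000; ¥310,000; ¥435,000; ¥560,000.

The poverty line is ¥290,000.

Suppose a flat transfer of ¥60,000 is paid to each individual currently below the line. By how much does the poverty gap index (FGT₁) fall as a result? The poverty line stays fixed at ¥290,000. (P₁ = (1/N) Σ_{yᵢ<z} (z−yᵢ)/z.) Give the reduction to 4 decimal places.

0.1010

Before: below the line — ¥45,000, ¥65,000, ¥130,000, ¥265,000; poverty gap index (FGT₁) = 0.322660.
After the ¥60,000 transfer: below the line — ¥105,000, ¥125,000, ¥190,000; poverty gap index (FGT₁) = 0.221675.
Reduction = 0.322660 − 0.221675 = 0.1010.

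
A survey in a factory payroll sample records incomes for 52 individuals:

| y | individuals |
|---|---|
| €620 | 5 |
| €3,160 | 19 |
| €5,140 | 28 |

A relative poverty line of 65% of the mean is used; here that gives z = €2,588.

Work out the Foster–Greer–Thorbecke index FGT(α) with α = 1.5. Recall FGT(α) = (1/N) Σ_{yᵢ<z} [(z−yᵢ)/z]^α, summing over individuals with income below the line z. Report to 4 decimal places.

Below z: 5×€620 (q = 5 of N = 52).
Relative gaps: (2588−620)/2588 = 0.7604 (×5).
Raised to α = 1.5: 0.66312 (×5).
Sum = 3.315593; FGT(1.5) = 3.315593 / 52 = 0.0638.

0.0638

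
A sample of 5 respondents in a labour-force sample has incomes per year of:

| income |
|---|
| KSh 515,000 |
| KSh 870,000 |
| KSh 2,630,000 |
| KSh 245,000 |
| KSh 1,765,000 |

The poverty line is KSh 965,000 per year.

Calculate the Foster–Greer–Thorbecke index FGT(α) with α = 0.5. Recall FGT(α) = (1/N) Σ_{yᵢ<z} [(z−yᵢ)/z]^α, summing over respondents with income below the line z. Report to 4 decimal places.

0.3721

Below the line: KSh 245,000, KSh 515,000, KSh 870,000 (q = 3 of N = 5).
Gap ratios (z−y)/z: (965000−245000)/965000 = 0.7461; (965000−515000)/965000 = 0.4663; (965000−870000)/965000 = 0.0984.
Raised to α = 0.5: 0.86378; 0.68288; 0.31376.
Sum = 1.860416; FGT(0.5) = 1.860416 / 5 = 0.3721.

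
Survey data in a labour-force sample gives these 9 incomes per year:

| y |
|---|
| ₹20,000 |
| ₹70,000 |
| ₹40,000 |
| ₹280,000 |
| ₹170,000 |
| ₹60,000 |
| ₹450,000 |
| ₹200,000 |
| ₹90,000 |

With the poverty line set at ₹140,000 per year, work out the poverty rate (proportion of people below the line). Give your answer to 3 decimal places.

0.556

5 of the 9 people have income below ₹140,000.
H = 5/9 = 0.556.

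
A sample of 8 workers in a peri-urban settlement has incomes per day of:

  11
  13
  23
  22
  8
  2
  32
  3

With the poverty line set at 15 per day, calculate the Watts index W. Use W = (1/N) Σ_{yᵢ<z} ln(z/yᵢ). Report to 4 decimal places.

0.5883

Below the line: 2, 3, 8, 11, 13 (q = 5 of N = 8).
ln(z/y) terms: ln(15/2) = 2.0149; ln(15/3) = 1.6094; ln(15/8) = 0.6286; ln(15/11) = 0.3102; ln(15/13) = 0.1431.
W = 4.706205 / 8 = 0.5883.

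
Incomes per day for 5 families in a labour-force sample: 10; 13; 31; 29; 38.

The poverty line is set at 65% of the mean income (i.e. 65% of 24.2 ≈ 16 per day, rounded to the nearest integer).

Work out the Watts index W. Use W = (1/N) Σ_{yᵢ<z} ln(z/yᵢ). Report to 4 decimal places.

0.1355

Poor units: 10, 13 (q = 2 of N = 5).
ln(z/y) terms: ln(16/10) = 0.4700; ln(16/13) = 0.2076.
W = 0.677643 / 5 = 0.1355.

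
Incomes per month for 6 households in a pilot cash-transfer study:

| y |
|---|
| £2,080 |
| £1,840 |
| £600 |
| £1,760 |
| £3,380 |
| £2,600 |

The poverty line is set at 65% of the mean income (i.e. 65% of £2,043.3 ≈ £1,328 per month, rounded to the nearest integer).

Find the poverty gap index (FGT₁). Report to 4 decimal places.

0.0914

Below the line: £600 (q = 1 of N = 6).
Normalized shortfalls: (1328−600)/1328 = 0.5482.
Sum of shortfalls = 0.548193; P₁ averages over all N: 0.548193 / 6 = 0.0914.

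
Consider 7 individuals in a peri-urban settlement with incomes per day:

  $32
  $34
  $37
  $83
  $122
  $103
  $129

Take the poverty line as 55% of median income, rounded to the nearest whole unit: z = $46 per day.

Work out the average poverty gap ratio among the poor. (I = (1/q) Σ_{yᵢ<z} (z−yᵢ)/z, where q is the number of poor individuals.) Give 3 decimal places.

Below z: $32, $34, $37 (q = 3 of N = 7).
Shortfall ratios (z−y)/z: 0.3043, 0.2609, 0.1957; sum = 0.760870.
I averages over the q = 3 poor units only: 0.760870 / 3 = 0.254.

0.254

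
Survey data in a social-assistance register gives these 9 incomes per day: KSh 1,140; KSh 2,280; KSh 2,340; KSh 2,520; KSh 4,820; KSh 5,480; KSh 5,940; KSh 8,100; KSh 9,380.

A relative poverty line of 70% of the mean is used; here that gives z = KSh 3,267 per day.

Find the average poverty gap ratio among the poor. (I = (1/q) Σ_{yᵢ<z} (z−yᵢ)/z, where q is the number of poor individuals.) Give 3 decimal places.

Below z: KSh 1,140, KSh 2,280, KSh 2,340, KSh 2,520 (q = 4 of N = 9).
Shortfall ratios (z−y)/z: 0.6511, 0.3021, 0.2837, 0.2287; sum = 1.465565.
I averages over the q = 4 poor units only: 1.465565 / 4 = 0.366.

0.366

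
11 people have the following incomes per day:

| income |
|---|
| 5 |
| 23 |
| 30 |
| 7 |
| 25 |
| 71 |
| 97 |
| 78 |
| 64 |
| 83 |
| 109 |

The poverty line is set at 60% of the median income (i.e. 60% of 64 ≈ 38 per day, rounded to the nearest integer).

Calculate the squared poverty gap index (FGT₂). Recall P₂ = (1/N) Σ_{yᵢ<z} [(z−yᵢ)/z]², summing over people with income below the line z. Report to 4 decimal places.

Below the line: 5, 7, 23, 25, 30 (q = 5 of N = 11).
Normalized shortfalls: (38−5)/38 = 0.8684; (38−7)/38 = 0.8158; (38−23)/38 = 0.3947; (38−25)/38 = 0.3421; (38−30)/38 = 0.2105.
Squared: 0.7542; 0.6655; 0.1558; 0.1170; 0.0443.
Sum = 1.736842; P₂ = 1.736842 / 11 = 0.1579.

0.1579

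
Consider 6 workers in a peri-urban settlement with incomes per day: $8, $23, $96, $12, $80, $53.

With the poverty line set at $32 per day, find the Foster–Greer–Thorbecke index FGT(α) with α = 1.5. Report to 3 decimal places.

Below the line: $8, $12, $23 (q = 3 of N = 6).
Normalized shortfalls: (32−8)/32 = 0.7500; (32−12)/32 = 0.6250; (32−23)/32 = 0.2812.
Raised to α = 1.5: 0.64952; 0.49411; 0.14916.
Sum = 1.292780; FGT(1.5) = 1.292780 / 6 = 0.215.

0.215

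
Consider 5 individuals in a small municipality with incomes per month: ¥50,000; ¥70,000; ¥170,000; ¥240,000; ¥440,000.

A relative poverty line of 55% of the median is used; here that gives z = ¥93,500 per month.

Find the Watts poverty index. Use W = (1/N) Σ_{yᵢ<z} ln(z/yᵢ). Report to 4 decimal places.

0.1831

Below z: ¥50,000, ¥70,000 (q = 2 of N = 5).
ln(z/y) terms: ln(93500/50000) = 0.6259; ln(93500/70000) = 0.2895.
W = 0.915405 / 5 = 0.1831.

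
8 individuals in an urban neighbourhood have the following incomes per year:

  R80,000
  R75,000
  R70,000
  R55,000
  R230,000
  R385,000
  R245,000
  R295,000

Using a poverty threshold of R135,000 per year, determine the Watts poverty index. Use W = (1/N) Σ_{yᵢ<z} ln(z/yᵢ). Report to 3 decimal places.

Below the line: R55,000, R70,000, R75,000, R80,000 (q = 4 of N = 8).
ln(z/y) terms: ln(135000/55000) = 0.8979; ln(135000/70000) = 0.6568; ln(135000/75000) = 0.5878; ln(135000/80000) = 0.5232.
W = 2.665756 / 8 = 0.333.

0.333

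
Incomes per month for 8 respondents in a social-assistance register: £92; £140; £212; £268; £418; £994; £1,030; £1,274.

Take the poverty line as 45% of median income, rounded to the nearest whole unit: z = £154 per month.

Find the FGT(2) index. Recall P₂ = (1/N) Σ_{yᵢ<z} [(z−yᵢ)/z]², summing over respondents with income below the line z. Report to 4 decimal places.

0.0213

Poor units: £92, £140 (q = 2 of N = 8).
Relative gaps: (154−92)/154 = 0.4026; (154−140)/154 = 0.0909.
Squared: 0.1621; 0.0083.
Sum = 0.170349; P₂ = 0.170349 / 8 = 0.0213.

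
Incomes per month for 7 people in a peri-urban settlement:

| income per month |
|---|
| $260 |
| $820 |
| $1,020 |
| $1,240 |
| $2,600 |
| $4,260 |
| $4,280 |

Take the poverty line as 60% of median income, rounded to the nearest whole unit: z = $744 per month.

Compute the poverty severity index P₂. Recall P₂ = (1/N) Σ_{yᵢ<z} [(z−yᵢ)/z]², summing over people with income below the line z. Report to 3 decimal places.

0.060

Below the line: $260 (q = 1 of N = 7).
Relative gaps: (744−260)/744 = 0.6505.
Squared: 0.4232.
Sum = 0.423199; P₂ = 0.423199 / 7 = 0.060.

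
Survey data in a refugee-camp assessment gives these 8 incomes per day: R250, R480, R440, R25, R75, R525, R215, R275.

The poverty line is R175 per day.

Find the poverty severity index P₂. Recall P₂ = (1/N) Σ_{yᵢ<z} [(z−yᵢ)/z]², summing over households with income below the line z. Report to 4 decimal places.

0.1327

Incomes under z: R25, R75 (q = 2 of N = 8).
Normalized shortfalls: (175−25)/175 = 0.8571; (175−75)/175 = 0.5714.
Squared: 0.7347; 0.3265.
Sum = 1.061224; P₂ = 1.061224 / 8 = 0.1327.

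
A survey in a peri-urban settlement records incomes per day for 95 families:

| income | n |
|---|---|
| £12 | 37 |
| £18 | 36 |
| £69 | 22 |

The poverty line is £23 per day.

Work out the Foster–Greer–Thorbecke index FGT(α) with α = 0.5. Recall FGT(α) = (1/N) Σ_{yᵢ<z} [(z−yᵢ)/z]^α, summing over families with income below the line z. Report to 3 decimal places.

0.446

Incomes under z: 37×£12, 36×£18 (q = 73 of N = 95).
Normalized shortfalls: (23−12)/23 = 0.4783 (×37); (23−18)/23 = 0.2174 (×36).
Raised to α = 0.5: 0.69156 (×37); 0.46625 (×36).
Sum = 42.372957; FGT(0.5) = 42.372957 / 95 = 0.446.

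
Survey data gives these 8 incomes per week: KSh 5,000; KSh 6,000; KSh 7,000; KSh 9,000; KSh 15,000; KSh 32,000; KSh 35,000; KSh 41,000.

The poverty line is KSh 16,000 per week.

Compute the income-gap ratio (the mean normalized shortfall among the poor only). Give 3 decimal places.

0.475

Incomes under z: KSh 5,000, KSh 6,000, KSh 7,000, KSh 9,000, KSh 15,000 (q = 5 of N = 8).
Relative gaps: 0.6875, 0.6250, 0.5625, 0.4375, 0.0625; sum = 2.375000.
I averages over the q = 5 poor units only: 2.375000 / 5 = 0.475.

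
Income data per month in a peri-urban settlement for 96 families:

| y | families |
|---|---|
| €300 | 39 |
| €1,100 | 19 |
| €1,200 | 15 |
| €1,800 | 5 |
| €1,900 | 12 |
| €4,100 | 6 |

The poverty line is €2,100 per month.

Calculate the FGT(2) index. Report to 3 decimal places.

Incomes under z: 39×€300, 19×€1,100, 15×€1,200, 5×€1,800, 12×€1,900 (q = 90 of N = 96).
Shortfall ratios: (2100−300)/2100 = 0.8571 (×39); (2100−1100)/2100 = 0.4762 (×19); (2100−1200)/2100 = 0.4286 (×15); (2100−1800)/2100 = 0.1429 (×5); (2100−1900)/2100 = 0.0952 (×12).
Squared: 0.7347 (×39); 0.2268 (×19); 0.1837 (×15); 0.0204 (×5); 0.0091 (×12).
Sum = 35.927438; P₂ = 35.927438 / 96 = 0.374.

0.374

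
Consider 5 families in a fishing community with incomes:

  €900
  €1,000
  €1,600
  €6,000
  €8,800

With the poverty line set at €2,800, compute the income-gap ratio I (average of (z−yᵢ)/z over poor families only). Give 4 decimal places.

Below the line: €900, €1,000, €1,600 (q = 3 of N = 5).
Relative gaps: 0.6786, 0.6429, 0.4286; sum = 1.750000.
The income-gap ratio divides by q (the poor only): 1.750000 / 3 = 0.5833.

0.5833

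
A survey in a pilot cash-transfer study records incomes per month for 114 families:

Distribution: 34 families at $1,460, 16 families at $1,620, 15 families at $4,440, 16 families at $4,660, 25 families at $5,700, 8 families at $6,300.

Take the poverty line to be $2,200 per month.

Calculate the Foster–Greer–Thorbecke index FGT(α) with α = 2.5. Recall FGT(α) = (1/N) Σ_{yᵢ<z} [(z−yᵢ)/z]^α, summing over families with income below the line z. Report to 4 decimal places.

0.0246

Below the line: 34×$1,460, 16×$1,620 (q = 50 of N = 114).
Gap ratios (z−y)/z: (2200−1460)/2200 = 0.3364 (×34); (2200−1620)/2200 = 0.2636 (×16).
Raised to α = 2.5: 0.06562 (×34); 0.03569 (×16).
Sum = 2.802006; FGT(2.5) = 2.802006 / 114 = 0.0246.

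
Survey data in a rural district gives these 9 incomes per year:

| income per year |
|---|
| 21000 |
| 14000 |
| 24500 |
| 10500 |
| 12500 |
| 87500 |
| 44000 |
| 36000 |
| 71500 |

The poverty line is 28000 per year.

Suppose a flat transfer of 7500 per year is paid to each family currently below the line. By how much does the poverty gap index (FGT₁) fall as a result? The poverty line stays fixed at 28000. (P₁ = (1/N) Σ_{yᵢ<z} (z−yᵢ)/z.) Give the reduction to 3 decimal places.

0.131

Before: below the line — 10500, 12500, 14000, 21000, 24500; poverty gap index (FGT₁) = 0.22817.
After the 7500 transfer: below the line — 18000, 20000, 21500; poverty gap index (FGT₁) = 0.09722.
Reduction = 0.22817 − 0.09722 = 0.131.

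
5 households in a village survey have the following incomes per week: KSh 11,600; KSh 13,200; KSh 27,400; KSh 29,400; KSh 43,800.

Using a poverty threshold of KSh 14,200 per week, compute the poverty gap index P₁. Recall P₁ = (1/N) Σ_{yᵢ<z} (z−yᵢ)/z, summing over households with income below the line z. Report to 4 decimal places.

Incomes under z: KSh 11,600, KSh 13,200 (q = 2 of N = 5).
Normalized shortfalls: (14200−11600)/14200 = 0.1831; (14200−13200)/14200 = 0.0704.
Σ = 0.253521. Dividing by the full population N = 5 gives P₁ = 0.0507.

0.0507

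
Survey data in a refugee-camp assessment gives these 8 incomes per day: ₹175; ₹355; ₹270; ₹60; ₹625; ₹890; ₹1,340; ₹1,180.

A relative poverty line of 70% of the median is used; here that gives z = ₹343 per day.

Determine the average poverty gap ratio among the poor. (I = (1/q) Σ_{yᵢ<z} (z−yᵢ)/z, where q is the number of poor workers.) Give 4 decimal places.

0.5092

Incomes under z: ₹60, ₹175, ₹270 (q = 3 of N = 8).
Shortfall ratios (z−y)/z: 0.8251, 0.4898, 0.2128; sum = 1.527697.
I averages over the q = 3 poor units only: 1.527697 / 3 = 0.5092.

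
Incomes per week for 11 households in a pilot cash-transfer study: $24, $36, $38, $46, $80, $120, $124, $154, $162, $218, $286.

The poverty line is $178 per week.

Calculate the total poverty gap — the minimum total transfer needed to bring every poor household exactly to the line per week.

$818

Below z: $24, $36, $38, $46, $80, $120, $124, $154, $162 (q = 9 of N = 11).
Individual gaps: 178−24 = 154; 178−36 = 142; 178−38 = 140; 178−46 = 132; 178−80 = 98; 178−120 = 58; 178−124 = 54; 178−154 = 24; 178−162 = 16.
Aggregate gap = $818.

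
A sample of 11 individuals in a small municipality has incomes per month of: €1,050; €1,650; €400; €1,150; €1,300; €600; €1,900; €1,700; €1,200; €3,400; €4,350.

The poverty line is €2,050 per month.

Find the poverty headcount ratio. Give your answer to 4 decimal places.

9 of the 11 individuals have income below €2,050.
H = 9/11 = 0.8182.

0.8182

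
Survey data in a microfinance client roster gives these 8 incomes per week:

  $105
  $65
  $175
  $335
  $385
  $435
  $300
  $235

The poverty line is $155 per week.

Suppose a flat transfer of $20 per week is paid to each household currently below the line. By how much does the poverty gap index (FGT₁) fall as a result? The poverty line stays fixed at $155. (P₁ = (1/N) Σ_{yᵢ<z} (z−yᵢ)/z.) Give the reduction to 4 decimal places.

Before: below the line — $65, $105; poverty gap index (FGT₁) = 0.112903.
After the $20 transfer: below the line — $85, $125; poverty gap index (FGT₁) = 0.080645.
Reduction = 0.112903 − 0.080645 = 0.0323.

0.0323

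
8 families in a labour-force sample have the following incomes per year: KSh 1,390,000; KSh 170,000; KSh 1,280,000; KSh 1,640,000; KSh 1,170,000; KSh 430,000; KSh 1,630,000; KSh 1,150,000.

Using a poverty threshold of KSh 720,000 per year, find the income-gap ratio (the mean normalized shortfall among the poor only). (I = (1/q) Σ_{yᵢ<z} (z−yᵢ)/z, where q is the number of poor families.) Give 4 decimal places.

Incomes under z: KSh 170,000, KSh 430,000 (q = 2 of N = 8).
Relative gaps: 0.7639, 0.4028; sum = 1.166667.
The income-gap ratio divides by q (the poor only): 1.166667 / 2 = 0.5833.

0.5833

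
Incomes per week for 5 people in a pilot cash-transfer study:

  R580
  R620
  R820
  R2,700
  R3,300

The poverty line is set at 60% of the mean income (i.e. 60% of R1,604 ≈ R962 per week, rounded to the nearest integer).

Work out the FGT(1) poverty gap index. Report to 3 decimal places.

0.180

Below the line: R580, R620, R820 (q = 3 of N = 5).
Normalized shortfalls: (962−580)/962 = 0.3971; (962−620)/962 = 0.3555; (962−820)/962 = 0.1476.
Sum of shortfalls = 0.900208; P₁ averages over all N: 0.900208 / 5 = 0.180.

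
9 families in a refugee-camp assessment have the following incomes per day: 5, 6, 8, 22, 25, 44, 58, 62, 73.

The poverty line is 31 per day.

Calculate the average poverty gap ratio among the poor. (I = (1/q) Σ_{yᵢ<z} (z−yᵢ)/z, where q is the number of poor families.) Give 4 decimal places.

Poor units: 5, 6, 8, 22, 25 (q = 5 of N = 9).
Shortfall ratios (z−y)/z: 0.8387, 0.8065, 0.7419, 0.2903, 0.1935; sum = 2.870968.
The income-gap ratio divides by q (the poor only): 2.870968 / 5 = 0.5742.

0.5742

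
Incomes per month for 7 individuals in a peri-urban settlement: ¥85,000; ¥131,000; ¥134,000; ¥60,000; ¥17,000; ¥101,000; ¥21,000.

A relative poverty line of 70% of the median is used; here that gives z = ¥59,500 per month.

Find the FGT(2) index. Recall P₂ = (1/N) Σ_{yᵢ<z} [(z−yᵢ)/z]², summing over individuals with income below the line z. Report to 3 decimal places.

0.133

Poor units: ¥17,000, ¥21,000 (q = 2 of N = 7).
Relative gaps: (59500−17000)/59500 = 0.7143; (59500−21000)/59500 = 0.6471.
Squared: 0.5102; 0.4187.
Sum = 0.928889; P₂ = 0.928889 / 7 = 0.133.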